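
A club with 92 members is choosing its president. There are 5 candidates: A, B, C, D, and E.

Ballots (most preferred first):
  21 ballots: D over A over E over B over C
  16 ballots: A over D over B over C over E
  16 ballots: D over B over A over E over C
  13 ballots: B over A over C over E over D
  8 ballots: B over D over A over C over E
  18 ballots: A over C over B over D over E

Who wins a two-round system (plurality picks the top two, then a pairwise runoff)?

A

Round 1 first-place votes: A 34, B 21, C 0, D 37, E 0. D and A advance.
Runoff: D is ranked above A on 45 ballots, A above D on 47.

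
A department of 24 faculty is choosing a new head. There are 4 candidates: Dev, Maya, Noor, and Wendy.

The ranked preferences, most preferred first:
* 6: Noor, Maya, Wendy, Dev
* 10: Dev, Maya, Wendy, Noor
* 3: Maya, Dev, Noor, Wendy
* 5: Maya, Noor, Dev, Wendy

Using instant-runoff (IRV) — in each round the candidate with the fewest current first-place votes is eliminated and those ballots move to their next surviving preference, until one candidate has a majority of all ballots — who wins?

Round 1: Dev 10, Maya 8, Noor 6, Wendy 0. Wendy eliminated.
Round 2: Dev 10, Maya 8, Noor 6. Noor eliminated.
Round 3: Dev 10, Maya 14. Maya has a majority (≥13).

Maya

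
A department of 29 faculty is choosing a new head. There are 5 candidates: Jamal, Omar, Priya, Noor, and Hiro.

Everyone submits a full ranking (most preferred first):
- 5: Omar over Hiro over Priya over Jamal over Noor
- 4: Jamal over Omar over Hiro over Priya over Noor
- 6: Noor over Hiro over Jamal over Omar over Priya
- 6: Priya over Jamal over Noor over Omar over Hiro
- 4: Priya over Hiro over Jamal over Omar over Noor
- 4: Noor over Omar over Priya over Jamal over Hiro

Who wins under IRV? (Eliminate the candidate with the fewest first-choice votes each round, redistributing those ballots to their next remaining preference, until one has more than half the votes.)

Round 1: Jamal 4, Omar 5, Priya 10, Noor 10, Hiro 0. Hiro eliminated.
Round 2: Jamal 4, Omar 5, Priya 10, Noor 10. Jamal eliminated.
Round 3: Omar 9, Priya 10, Noor 10. Omar eliminated.
Round 4: Priya 19, Noor 10. Priya has a majority (≥15).

Priya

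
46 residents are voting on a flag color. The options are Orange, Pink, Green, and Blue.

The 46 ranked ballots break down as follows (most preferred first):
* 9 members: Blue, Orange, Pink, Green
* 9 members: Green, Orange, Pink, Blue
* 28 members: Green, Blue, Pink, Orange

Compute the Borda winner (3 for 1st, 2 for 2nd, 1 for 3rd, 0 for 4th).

Orange: 9×2 + 9×2 + 28×0 = 36
Pink: 9×1 + 9×1 + 28×1 = 46
Green: 9×0 + 9×3 + 28×3 = 111
Blue: 9×3 + 9×0 + 28×2 = 83

Green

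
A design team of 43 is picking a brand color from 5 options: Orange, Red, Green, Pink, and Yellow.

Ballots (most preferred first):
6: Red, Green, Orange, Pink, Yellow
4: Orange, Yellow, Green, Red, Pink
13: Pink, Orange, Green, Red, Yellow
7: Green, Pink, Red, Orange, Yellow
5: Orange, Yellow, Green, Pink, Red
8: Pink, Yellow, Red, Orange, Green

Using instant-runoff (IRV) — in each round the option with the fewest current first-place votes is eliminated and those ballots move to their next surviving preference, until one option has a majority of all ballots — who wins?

Round 1: Orange 9, Red 6, Green 7, Pink 21, Yellow 0. Yellow eliminated.
Round 2: Orange 9, Red 6, Green 7, Pink 21. Red eliminated.
Round 3: Orange 9, Green 13, Pink 21. Orange eliminated.
Round 4: Green 22, Pink 21. Green has a majority (≥22).

Green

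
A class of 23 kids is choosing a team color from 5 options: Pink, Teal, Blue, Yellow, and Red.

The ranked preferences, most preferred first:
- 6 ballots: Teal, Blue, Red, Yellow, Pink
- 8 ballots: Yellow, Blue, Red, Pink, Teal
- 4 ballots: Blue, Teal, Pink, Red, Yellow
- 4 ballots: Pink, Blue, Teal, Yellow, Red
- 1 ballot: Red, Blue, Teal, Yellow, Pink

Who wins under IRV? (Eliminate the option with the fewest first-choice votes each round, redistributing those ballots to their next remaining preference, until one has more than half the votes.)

Blue

Round 1: Pink 4, Teal 6, Blue 4, Yellow 8, Red 1. Red eliminated.
Round 2: Pink 4, Teal 6, Blue 5, Yellow 8. Pink eliminated.
Round 3: Teal 6, Blue 9, Yellow 8. Teal eliminated.
Round 4: Blue 15, Yellow 8. Blue has a majority (≥12).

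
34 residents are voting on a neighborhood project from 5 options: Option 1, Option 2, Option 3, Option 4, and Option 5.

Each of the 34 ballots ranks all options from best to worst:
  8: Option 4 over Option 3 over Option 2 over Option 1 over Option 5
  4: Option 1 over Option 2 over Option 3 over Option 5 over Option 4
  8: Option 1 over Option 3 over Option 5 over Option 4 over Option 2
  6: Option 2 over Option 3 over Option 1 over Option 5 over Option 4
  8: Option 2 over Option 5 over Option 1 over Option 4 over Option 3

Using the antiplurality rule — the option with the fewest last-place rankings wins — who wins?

Option 1

Last-place votes: Option 1 0, Option 2 8, Option 3 8, Option 4 10, Option 5 8.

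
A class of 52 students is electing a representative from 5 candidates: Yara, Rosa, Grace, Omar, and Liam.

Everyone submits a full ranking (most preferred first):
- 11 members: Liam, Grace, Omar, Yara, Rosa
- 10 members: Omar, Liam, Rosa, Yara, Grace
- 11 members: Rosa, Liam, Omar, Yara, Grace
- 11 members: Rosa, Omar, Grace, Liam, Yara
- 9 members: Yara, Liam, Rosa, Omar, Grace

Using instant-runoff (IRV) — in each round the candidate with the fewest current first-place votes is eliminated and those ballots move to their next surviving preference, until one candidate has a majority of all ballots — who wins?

Liam

Round 1: Yara 9, Rosa 22, Grace 0, Omar 10, Liam 11. Grace eliminated.
Round 2: Yara 9, Rosa 22, Omar 10, Liam 11. Yara eliminated.
Round 3: Rosa 22, Omar 10, Liam 20. Omar eliminated.
Round 4: Rosa 22, Liam 30. Liam has a majority (≥27).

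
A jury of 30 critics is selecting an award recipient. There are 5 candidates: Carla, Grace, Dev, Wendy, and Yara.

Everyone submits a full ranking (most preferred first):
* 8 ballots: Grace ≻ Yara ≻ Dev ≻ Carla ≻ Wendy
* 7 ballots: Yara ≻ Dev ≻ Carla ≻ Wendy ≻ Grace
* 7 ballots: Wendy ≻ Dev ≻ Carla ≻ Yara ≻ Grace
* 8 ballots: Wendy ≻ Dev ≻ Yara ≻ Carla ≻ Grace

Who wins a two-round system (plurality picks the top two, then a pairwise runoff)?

Wendy

Round 1 first-place votes: Carla 0, Grace 8, Dev 0, Wendy 15, Yara 7. Wendy and Grace advance.
Runoff: Wendy is ranked above Grace on 22 ballots, Grace above Wendy on 8.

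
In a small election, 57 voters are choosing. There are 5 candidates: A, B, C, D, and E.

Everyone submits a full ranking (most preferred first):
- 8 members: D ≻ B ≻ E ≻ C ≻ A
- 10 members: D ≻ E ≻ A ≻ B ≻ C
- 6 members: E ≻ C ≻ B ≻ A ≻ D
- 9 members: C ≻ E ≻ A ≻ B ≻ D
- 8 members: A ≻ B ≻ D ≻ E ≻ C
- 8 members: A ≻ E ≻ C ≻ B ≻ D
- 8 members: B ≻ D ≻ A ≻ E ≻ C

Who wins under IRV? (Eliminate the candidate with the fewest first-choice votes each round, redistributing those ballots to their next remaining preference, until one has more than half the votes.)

Round 1: A 16, B 8, C 9, D 18, E 6. E eliminated.
Round 2: A 16, B 8, C 15, D 18. B eliminated.
Round 3: A 16, C 15, D 26. C eliminated.
Round 4: A 31, D 26. A has a majority (≥29).

A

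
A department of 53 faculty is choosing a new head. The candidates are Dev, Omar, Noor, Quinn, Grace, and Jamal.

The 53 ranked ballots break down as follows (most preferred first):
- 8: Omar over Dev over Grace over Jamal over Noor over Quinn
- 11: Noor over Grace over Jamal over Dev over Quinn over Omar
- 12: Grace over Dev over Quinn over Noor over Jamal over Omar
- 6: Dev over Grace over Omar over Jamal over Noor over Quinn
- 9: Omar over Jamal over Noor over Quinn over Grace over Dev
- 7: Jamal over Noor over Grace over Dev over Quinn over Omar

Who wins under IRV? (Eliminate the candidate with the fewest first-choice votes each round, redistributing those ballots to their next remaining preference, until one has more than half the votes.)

Round 1: Dev 6, Omar 17, Noor 11, Quinn 0, Grace 12, Jamal 7. Quinn eliminated.
Round 2: Dev 6, Omar 17, Noor 11, Grace 12, Jamal 7. Dev eliminated.
Round 3: Omar 17, Noor 11, Grace 18, Jamal 7. Jamal eliminated.
Round 4: Omar 17, Noor 18, Grace 18. Omar eliminated.
Round 5: Noor 27, Grace 26. Noor has a majority (≥27).

Noor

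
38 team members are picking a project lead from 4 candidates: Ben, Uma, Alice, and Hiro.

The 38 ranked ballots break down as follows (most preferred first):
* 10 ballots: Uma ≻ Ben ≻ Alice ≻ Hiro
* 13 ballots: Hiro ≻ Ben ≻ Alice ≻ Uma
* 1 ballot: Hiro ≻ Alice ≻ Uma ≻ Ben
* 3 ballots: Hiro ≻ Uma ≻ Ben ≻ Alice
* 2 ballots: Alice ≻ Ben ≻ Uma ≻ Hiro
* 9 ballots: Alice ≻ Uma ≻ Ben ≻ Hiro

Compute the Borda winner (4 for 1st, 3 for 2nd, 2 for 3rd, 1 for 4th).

Ben: 10×3 + 13×3 + 1×1 + 3×2 + 2×3 + 9×2 = 100
Uma: 10×4 + 13×1 + 1×2 + 3×3 + 2×2 + 9×3 = 95
Alice: 10×2 + 13×2 + 1×3 + 3×1 + 2×4 + 9×4 = 96
Hiro: 10×1 + 13×4 + 1×4 + 3×4 + 2×1 + 9×1 = 89

Ben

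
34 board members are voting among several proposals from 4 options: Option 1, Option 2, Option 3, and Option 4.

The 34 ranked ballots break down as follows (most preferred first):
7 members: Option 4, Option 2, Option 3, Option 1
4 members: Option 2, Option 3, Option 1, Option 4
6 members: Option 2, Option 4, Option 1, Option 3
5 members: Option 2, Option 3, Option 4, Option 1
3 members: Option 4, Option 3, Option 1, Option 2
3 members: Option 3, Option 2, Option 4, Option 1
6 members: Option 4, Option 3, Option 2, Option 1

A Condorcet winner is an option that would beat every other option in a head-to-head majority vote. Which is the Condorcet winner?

Option 2

Option 2 vs Option 1: 31–3
Option 2 vs Option 3: 22–12
Option 2 vs Option 4: 18–16
Option 2 beats every other option.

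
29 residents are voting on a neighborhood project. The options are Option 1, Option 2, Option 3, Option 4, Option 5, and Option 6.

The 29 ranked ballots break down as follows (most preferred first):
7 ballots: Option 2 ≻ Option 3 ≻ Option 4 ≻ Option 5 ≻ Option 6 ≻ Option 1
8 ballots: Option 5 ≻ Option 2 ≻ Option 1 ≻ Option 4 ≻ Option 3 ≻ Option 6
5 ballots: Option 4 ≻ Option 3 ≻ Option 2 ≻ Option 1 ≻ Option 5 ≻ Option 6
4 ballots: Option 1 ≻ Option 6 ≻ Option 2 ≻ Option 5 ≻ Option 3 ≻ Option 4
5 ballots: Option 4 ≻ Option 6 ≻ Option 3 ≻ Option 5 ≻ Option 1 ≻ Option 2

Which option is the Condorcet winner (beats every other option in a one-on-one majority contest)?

Option 2

Option 2 vs Option 1: 20–9
Option 2 vs Option 3: 19–10
Option 2 vs Option 4: 19–10
Option 2 vs Option 5: 16–13
Option 2 vs Option 6: 20–9
Option 2 beats every other option.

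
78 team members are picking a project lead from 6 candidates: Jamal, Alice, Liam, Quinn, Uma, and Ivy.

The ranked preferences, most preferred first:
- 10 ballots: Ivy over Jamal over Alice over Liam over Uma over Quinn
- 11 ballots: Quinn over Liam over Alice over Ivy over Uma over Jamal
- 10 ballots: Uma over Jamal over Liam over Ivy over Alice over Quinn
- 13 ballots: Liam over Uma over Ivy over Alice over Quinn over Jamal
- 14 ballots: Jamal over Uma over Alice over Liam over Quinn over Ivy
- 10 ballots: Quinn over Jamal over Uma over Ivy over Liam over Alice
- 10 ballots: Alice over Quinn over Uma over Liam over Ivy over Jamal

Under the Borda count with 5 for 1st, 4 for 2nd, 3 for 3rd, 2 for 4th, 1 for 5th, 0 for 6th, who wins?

Uma

Jamal: 10×4 + 11×0 + 10×4 + 13×0 + 14×5 + 10×4 + 10×0 = 190
Alice: 10×3 + 11×3 + 10×1 + 13×2 + 14×3 + 10×0 + 10×5 = 191
Liam: 10×2 + 11×4 + 10×3 + 13×5 + 14×2 + 10×1 + 10×2 = 217
Quinn: 10×0 + 11×5 + 10×0 + 13×1 + 14×1 + 10×5 + 10×4 = 172
Uma: 10×1 + 11×1 + 10×5 + 13×4 + 14×4 + 10×3 + 10×3 = 239
Ivy: 10×5 + 11×2 + 10×2 + 13×3 + 14×0 + 10×2 + 10×1 = 161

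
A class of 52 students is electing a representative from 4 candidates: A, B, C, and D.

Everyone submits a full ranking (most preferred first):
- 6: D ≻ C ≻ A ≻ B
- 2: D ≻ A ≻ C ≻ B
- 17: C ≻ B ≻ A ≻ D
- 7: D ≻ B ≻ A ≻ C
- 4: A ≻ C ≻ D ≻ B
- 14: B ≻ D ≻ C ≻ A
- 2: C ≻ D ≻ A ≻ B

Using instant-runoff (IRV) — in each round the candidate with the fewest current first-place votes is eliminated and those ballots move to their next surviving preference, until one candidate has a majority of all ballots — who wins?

D

Round 1: A 4, B 14, C 19, D 15. A eliminated.
Round 2: B 14, C 23, D 15. B eliminated.
Round 3: C 23, D 29. D has a majority (≥27).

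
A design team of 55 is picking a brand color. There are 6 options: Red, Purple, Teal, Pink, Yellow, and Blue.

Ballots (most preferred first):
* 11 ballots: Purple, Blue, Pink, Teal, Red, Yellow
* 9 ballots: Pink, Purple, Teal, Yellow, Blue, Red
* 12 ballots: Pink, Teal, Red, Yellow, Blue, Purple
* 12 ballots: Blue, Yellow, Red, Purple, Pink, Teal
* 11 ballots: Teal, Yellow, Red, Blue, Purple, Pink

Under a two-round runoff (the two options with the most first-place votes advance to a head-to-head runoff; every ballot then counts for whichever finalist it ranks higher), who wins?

Round 1 first-place votes: Red 0, Purple 11, Teal 11, Pink 21, Yellow 0, Blue 12. Pink and Blue advance.
Runoff: Pink is ranked above Blue on 21 ballots, Blue above Pink on 34.

Blue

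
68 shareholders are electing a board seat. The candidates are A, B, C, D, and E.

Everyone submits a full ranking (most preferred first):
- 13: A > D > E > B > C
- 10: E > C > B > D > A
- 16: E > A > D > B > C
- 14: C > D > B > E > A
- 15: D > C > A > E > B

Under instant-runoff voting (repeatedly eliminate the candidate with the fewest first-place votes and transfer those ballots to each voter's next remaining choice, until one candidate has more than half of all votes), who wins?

Round 1: A 13, B 0, C 14, D 15, E 26. B eliminated.
Round 2: A 13, C 14, D 15, E 26. A eliminated.
Round 3: C 14, D 28, E 26. C eliminated.
Round 4: D 42, E 26. D has a majority (≥35).

D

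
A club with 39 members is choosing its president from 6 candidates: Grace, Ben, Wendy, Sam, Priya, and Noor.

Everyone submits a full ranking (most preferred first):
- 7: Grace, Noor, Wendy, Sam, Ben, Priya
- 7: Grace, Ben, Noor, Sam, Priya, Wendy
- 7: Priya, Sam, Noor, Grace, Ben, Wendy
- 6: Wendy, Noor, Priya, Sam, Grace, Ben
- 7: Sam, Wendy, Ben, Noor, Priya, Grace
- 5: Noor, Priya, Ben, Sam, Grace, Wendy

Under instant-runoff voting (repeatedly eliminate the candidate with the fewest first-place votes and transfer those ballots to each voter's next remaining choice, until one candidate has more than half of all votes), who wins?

Priya

Round 1: Grace 14, Ben 0, Wendy 6, Sam 7, Priya 7, Noor 5. Ben eliminated.
Round 2: Grace 14, Wendy 6, Sam 7, Priya 7, Noor 5. Noor eliminated.
Round 3: Grace 14, Wendy 6, Sam 7, Priya 12. Wendy eliminated.
Round 4: Grace 14, Sam 7, Priya 18. Sam eliminated.
Round 5: Grace 14, Priya 25. Priya has a majority (≥20).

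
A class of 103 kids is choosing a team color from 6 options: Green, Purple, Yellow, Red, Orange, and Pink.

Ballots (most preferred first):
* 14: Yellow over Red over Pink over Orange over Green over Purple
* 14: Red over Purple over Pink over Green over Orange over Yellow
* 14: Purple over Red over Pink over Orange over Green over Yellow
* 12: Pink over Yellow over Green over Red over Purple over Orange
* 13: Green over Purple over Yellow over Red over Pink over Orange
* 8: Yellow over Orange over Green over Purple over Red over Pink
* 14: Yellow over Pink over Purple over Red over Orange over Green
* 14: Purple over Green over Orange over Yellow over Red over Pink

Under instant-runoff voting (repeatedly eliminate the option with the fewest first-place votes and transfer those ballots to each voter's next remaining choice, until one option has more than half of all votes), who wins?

Round 1: Green 13, Purple 28, Yellow 36, Red 14, Orange 0, Pink 12. Orange eliminated.
Round 2: Green 13, Purple 28, Yellow 36, Red 14, Pink 12. Pink eliminated.
Round 3: Green 13, Purple 28, Yellow 48, Red 14. Green eliminated.
Round 4: Purple 41, Yellow 48, Red 14. Red eliminated.
Round 5: Purple 55, Yellow 48. Purple has a majority (≥52).

Purple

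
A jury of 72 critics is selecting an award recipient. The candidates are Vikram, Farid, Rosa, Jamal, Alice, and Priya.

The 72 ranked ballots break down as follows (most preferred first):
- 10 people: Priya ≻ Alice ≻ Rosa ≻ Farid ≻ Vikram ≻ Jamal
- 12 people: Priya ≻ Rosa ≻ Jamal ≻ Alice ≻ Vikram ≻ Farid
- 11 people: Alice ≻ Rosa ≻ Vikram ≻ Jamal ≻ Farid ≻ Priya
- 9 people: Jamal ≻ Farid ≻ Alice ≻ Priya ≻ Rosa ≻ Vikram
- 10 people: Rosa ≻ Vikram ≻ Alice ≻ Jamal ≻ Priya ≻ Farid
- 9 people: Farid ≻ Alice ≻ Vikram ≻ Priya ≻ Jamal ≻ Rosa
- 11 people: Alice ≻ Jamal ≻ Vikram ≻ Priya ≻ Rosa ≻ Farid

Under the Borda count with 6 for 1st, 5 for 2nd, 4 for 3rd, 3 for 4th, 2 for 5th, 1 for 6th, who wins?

Alice

Vikram: 10×2 + 12×2 + 11×4 + 9×1 + 10×5 + 9×4 + 11×4 = 227
Farid: 10×3 + 12×1 + 11×2 + 9×5 + 10×1 + 9×6 + 11×1 = 184
Rosa: 10×4 + 12×5 + 11×5 + 9×2 + 10×6 + 9×1 + 11×2 = 264
Jamal: 10×1 + 12×4 + 11×3 + 9×6 + 10×3 + 9×2 + 11×5 = 248
Alice: 10×5 + 12×3 + 11×6 + 9×4 + 10×4 + 9×5 + 11×6 = 339
Priya: 10×6 + 12×6 + 11×1 + 9×3 + 10×2 + 9×3 + 11×3 = 250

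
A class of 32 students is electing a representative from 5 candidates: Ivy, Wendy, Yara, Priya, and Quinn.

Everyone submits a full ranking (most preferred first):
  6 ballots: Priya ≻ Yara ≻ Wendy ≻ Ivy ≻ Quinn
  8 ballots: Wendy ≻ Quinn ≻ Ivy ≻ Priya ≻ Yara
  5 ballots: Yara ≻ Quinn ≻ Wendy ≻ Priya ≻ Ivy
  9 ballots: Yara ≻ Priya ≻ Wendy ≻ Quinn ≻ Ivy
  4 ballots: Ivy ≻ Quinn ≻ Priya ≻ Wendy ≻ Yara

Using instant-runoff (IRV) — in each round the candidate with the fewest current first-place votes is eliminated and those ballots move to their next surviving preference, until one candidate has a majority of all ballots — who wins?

Round 1: Ivy 4, Wendy 8, Yara 14, Priya 6, Quinn 0. Quinn eliminated.
Round 2: Ivy 4, Wendy 8, Yara 14, Priya 6. Ivy eliminated.
Round 3: Wendy 8, Yara 14, Priya 10. Wendy eliminated.
Round 4: Yara 14, Priya 18. Priya has a majority (≥17).

Priya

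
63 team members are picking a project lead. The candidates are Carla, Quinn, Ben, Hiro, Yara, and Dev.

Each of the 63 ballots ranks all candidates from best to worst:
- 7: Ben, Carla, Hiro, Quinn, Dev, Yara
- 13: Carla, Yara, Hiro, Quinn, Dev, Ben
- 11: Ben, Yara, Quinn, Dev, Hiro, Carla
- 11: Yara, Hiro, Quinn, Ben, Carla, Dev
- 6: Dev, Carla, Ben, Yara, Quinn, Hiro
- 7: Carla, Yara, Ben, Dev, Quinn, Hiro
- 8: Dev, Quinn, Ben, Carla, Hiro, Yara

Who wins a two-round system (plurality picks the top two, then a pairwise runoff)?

Round 1 first-place votes: Carla 20, Quinn 0, Ben 18, Hiro 0, Yara 11, Dev 14. Carla and Ben advance.
Runoff: Carla is ranked above Ben on 26 ballots, Ben above Carla on 37.

Ben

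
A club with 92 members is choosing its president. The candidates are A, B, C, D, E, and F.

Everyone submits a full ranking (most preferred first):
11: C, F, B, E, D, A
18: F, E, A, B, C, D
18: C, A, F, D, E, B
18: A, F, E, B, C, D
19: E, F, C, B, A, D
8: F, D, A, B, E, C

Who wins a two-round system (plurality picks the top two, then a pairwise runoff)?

F

Round 1 first-place votes: A 18, B 0, C 29, D 0, E 19, F 26. C and F advance.
Runoff: C is ranked above F on 29 ballots, F above C on 63.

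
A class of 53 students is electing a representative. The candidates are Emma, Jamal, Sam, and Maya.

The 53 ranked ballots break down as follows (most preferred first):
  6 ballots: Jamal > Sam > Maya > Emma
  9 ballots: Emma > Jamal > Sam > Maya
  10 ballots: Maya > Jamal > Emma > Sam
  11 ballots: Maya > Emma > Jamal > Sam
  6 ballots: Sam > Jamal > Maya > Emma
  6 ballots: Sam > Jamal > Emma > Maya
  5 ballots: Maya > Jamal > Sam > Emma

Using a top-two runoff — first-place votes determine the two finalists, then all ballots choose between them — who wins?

Round 1 first-place votes: Emma 9, Jamal 6, Sam 12, Maya 26. Maya and Sam advance.
Runoff: Maya is ranked above Sam on 26 ballots, Sam above Maya on 27.

Sam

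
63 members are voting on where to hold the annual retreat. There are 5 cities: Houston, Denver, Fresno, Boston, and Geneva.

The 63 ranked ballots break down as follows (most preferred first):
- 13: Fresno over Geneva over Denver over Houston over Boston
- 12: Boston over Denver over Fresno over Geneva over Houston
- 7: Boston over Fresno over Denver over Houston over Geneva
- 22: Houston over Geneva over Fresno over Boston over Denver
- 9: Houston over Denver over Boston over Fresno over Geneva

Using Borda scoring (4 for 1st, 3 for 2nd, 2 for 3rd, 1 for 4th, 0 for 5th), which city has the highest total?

Houston: 13×1 + 12×0 + 7×1 + 22×4 + 9×4 = 144
Denver: 13×2 + 12×3 + 7×2 + 22×0 + 9×3 = 103
Fresno: 13×4 + 12×2 + 7×3 + 22×2 + 9×1 = 150
Boston: 13×0 + 12×4 + 7×4 + 22×1 + 9×2 = 116
Geneva: 13×3 + 12×1 + 7×0 + 22×3 + 9×0 = 117

Fresno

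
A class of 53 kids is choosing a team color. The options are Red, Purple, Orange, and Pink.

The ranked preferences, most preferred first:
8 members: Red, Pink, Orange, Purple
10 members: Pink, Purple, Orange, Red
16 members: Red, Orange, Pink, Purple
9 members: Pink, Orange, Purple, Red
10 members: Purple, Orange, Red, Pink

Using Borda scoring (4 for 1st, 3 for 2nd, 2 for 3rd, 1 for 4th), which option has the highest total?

Pink

Red: 8×4 + 10×1 + 16×4 + 9×1 + 10×2 = 135
Purple: 8×1 + 10×3 + 16×1 + 9×2 + 10×4 = 112
Orange: 8×2 + 10×2 + 16×3 + 9×3 + 10×3 = 141
Pink: 8×3 + 10×4 + 16×2 + 9×4 + 10×1 = 142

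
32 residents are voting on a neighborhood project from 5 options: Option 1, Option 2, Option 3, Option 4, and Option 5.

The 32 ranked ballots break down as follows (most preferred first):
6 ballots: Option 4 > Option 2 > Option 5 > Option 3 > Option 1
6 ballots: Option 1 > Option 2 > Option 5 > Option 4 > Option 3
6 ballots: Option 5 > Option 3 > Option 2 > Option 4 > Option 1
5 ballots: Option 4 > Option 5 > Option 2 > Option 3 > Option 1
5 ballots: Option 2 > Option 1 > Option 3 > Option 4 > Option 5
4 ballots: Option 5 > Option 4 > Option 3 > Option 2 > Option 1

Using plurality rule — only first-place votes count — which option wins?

Option 4

First-place votes: Option 1 6, Option 2 5, Option 3 0, Option 4 11, Option 5 10.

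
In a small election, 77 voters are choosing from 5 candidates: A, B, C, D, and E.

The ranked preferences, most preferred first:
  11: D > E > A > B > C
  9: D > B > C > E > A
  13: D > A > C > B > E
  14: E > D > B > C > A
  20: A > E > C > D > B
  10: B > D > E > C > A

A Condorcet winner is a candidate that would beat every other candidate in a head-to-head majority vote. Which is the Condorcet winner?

D vs A: 57–20
D vs B: 67–10
D vs C: 57–20
D vs E: 43–34
D beats every other candidate.

D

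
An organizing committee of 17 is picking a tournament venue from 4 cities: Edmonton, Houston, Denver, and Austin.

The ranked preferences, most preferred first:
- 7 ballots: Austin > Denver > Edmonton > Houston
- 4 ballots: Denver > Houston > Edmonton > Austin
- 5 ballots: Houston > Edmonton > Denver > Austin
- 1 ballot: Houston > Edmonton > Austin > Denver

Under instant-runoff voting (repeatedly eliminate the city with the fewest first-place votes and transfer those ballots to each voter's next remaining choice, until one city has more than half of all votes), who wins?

Houston

Round 1: Edmonton 0, Houston 6, Denver 4, Austin 7. Edmonton eliminated.
Round 2: Houston 6, Denver 4, Austin 7. Denver eliminated.
Round 3: Houston 10, Austin 7. Houston has a majority (≥9).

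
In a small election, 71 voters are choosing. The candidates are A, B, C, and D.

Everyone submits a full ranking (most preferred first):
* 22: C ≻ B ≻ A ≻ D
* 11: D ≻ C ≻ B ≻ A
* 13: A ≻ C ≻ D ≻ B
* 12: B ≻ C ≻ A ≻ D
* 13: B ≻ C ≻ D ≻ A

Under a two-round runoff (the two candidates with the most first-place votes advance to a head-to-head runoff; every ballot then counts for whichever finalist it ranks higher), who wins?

C

Round 1 first-place votes: A 13, B 25, C 22, D 11. B and C advance.
Runoff: B is ranked above C on 25 ballots, C above B on 46.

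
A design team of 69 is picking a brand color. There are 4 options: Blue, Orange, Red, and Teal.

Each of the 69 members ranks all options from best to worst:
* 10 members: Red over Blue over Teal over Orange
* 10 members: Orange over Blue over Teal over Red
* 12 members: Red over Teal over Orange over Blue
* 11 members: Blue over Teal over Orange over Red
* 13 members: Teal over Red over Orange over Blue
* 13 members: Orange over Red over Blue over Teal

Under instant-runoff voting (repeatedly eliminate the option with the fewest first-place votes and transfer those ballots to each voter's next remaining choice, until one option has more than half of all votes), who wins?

Teal

Round 1: Blue 11, Orange 23, Red 22, Teal 13. Blue eliminated.
Round 2: Orange 23, Red 22, Teal 24. Red eliminated.
Round 3: Orange 23, Teal 46. Teal has a majority (≥35).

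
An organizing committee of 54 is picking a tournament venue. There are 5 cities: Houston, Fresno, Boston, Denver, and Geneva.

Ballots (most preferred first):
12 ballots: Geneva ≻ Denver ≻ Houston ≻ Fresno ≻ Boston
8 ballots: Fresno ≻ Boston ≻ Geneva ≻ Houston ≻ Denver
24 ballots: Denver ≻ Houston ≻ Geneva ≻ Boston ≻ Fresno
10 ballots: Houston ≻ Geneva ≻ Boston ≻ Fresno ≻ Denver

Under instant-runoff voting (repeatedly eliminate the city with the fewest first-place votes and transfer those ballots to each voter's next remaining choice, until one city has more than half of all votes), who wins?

Geneva

Round 1: Houston 10, Fresno 8, Boston 0, Denver 24, Geneva 12. Boston eliminated.
Round 2: Houston 10, Fresno 8, Denver 24, Geneva 12. Fresno eliminated.
Round 3: Houston 10, Denver 24, Geneva 20. Houston eliminated.
Round 4: Denver 24, Geneva 30. Geneva has a majority (≥28).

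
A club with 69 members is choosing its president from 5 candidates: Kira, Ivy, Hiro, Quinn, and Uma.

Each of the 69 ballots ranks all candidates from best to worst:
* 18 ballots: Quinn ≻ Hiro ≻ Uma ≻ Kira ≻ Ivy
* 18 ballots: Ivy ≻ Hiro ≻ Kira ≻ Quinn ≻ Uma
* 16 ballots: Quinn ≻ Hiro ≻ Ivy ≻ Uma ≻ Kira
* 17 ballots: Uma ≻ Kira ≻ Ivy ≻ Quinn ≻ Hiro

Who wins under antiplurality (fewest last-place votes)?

Last-place votes: Kira 16, Ivy 18, Hiro 17, Quinn 0, Uma 18.

Quinn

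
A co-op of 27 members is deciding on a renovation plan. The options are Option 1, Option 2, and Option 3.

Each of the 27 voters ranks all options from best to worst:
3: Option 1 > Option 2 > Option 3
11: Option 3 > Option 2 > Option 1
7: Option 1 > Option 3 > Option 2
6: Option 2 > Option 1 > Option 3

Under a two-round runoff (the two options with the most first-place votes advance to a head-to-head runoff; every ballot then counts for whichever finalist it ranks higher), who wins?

Round 1 first-place votes: Option 1 10, Option 2 6, Option 3 11. Option 3 and Option 1 advance.
Runoff: Option 3 is ranked above Option 1 on 11 ballots, Option 1 above Option 3 on 16.

Option 1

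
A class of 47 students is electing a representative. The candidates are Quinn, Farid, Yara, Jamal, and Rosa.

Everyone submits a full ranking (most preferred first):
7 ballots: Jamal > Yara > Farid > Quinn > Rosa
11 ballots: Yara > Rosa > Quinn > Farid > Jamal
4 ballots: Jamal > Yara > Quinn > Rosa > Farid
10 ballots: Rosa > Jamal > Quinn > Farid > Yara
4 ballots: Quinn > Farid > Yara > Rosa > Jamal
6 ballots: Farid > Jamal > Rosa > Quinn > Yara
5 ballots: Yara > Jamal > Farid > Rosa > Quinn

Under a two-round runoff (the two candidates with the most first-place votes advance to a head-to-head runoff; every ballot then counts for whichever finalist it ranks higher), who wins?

Jamal

Round 1 first-place votes: Quinn 4, Farid 6, Yara 16, Jamal 11, Rosa 10. Yara and Jamal advance.
Runoff: Yara is ranked above Jamal on 20 ballots, Jamal above Yara on 27.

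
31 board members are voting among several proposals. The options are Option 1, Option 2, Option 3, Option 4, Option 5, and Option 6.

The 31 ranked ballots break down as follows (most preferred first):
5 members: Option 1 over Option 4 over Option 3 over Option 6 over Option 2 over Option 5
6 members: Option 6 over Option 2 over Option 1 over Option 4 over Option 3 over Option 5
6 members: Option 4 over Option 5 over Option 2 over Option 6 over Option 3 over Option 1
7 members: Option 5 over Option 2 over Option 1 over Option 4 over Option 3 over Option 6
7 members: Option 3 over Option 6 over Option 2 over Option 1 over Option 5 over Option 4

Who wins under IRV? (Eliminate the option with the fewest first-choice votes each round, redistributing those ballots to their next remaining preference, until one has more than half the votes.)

Round 1: Option 1 5, Option 2 0, Option 3 7, Option 4 6, Option 5 7, Option 6 6. Option 2 eliminated.
Round 2: Option 1 5, Option 3 7, Option 4 6, Option 5 7, Option 6 6. Option 1 eliminated.
Round 3: Option 3 7, Option 4 11, Option 5 7, Option 6 6. Option 6 eliminated.
Round 4: Option 3 7, Option 4 17, Option 5 7. Option 4 has a majority (≥16).

Option 4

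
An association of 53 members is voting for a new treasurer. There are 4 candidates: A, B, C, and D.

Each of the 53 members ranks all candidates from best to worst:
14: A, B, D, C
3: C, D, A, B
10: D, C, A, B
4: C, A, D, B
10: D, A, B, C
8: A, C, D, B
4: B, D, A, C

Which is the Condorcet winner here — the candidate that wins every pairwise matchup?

D

D vs A: 27–26
D vs B: 35–18
D vs C: 38–15
D beats every other candidate.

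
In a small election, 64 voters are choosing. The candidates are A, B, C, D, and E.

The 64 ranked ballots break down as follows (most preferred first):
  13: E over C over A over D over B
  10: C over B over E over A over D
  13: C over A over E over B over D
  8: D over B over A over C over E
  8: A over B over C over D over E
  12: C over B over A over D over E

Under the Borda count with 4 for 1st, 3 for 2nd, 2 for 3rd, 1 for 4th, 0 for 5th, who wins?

C

A: 13×2 + 10×1 + 13×3 + 8×2 + 8×4 + 12×2 = 147
B: 13×0 + 10×3 + 13×1 + 8×3 + 8×3 + 12×3 = 127
C: 13×3 + 10×4 + 13×4 + 8×1 + 8×2 + 12×4 = 203
D: 13×1 + 10×0 + 13×0 + 8×4 + 8×1 + 12×1 = 65
E: 13×4 + 10×2 + 13×2 + 8×0 + 8×0 + 12×0 = 98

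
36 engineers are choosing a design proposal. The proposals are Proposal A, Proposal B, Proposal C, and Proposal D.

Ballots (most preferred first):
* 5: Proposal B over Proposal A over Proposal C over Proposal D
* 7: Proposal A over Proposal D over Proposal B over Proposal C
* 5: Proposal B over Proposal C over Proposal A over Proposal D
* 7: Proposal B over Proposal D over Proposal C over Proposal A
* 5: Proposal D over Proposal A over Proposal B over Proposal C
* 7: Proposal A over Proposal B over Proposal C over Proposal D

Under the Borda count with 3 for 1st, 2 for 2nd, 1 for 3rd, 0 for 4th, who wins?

Proposal B

Proposal A: 5×2 + 7×3 + 5×1 + 7×0 + 5×2 + 7×3 = 67
Proposal B: 5×3 + 7×1 + 5×3 + 7×3 + 5×1 + 7×2 = 77
Proposal C: 5×1 + 7×0 + 5×2 + 7×1 + 5×0 + 7×1 = 29
Proposal D: 5×0 + 7×2 + 5×0 + 7×2 + 5×3 + 7×0 = 43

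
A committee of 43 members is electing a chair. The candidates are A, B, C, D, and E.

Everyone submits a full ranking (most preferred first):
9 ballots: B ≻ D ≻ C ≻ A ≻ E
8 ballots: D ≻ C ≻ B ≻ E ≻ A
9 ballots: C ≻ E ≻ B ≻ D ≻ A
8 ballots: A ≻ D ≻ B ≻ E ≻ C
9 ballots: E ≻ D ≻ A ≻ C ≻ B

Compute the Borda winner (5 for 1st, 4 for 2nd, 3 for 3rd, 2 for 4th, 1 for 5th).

A: 9×2 + 8×1 + 9×1 + 8×5 + 9×3 = 102
B: 9×5 + 8×3 + 9×3 + 8×3 + 9×1 = 129
C: 9×3 + 8×4 + 9×5 + 8×1 + 9×2 = 130
D: 9×4 + 8×5 + 9×2 + 8×4 + 9×4 = 162
E: 9×1 + 8×2 + 9×4 + 8×2 + 9×5 = 122

D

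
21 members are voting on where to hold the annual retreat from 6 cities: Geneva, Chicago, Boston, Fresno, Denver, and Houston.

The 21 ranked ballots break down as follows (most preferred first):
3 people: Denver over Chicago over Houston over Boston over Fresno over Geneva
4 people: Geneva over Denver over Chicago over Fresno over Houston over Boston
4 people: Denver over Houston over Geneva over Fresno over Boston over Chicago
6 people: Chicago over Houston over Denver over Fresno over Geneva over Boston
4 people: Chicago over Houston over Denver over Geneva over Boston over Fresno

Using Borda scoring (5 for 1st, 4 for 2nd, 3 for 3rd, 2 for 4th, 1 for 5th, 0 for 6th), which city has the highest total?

Denver

Geneva: 3×0 + 4×5 + 4×3 + 6×1 + 4×2 = 46
Chicago: 3×4 + 4×3 + 4×0 + 6×5 + 4×5 = 74
Boston: 3×2 + 4×0 + 4×1 + 6×0 + 4×1 = 14
Fresno: 3×1 + 4×2 + 4×2 + 6×2 + 4×0 = 31
Denver: 3×5 + 4×4 + 4×5 + 6×3 + 4×3 = 81
Houston: 3×3 + 4×1 + 4×4 + 6×4 + 4×4 = 69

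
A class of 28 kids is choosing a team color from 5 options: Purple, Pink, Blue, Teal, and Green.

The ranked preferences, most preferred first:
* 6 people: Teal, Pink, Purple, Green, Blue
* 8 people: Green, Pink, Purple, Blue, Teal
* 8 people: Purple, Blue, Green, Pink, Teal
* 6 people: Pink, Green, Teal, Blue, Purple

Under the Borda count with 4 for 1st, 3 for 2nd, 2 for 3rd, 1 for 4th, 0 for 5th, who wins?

Pink

Purple: 6×2 + 8×2 + 8×4 + 6×0 = 60
Pink: 6×3 + 8×3 + 8×1 + 6×4 = 74
Blue: 6×0 + 8×1 + 8×3 + 6×1 = 38
Teal: 6×4 + 8×0 + 8×0 + 6×2 = 36
Green: 6×1 + 8×4 + 8×2 + 6×3 = 72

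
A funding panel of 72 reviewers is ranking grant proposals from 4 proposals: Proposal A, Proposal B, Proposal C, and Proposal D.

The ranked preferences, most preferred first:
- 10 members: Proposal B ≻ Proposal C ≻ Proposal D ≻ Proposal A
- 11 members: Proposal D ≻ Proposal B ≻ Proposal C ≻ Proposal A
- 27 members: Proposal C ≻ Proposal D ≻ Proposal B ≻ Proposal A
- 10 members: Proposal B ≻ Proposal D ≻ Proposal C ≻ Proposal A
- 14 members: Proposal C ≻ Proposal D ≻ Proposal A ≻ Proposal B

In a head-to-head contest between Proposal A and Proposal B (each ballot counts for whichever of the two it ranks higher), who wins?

Proposal B

Proposal A is ranked above Proposal B on 14 ballots; Proposal B above Proposal A on 58.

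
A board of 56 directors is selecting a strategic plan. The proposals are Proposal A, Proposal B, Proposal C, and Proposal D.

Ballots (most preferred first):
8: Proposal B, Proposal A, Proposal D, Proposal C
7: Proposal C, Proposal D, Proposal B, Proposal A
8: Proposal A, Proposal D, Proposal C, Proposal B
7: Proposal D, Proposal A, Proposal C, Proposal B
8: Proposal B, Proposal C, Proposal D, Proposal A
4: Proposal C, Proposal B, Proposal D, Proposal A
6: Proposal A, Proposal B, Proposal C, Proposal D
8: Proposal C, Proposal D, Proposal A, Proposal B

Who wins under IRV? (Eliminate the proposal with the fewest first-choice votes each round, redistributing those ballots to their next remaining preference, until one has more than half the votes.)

Proposal A

Round 1: Proposal A 14, Proposal B 16, Proposal C 19, Proposal D 7. Proposal D eliminated.
Round 2: Proposal A 21, Proposal B 16, Proposal C 19. Proposal B eliminated.
Round 3: Proposal A 29, Proposal C 27. Proposal A has a majority (≥29).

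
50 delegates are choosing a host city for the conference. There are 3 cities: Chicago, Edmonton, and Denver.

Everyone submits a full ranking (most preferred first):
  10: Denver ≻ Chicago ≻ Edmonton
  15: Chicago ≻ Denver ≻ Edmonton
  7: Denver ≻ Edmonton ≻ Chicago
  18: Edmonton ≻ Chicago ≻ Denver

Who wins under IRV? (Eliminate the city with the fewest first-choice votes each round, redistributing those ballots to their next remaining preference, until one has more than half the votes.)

Round 1: Chicago 15, Edmonton 18, Denver 17. Chicago eliminated.
Round 2: Edmonton 18, Denver 32. Denver has a majority (≥26).

Denver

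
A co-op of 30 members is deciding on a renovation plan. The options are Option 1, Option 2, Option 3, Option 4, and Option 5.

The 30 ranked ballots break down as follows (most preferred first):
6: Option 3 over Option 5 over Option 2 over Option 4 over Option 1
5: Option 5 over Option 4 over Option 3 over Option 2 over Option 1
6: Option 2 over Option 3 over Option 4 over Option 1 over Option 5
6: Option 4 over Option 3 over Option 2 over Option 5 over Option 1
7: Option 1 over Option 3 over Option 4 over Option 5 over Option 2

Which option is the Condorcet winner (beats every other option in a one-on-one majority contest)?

Option 3

Option 3 vs Option 1: 23–7
Option 3 vs Option 2: 24–6
Option 3 vs Option 4: 19–11
Option 3 vs Option 5: 25–5
Option 3 beats every other option.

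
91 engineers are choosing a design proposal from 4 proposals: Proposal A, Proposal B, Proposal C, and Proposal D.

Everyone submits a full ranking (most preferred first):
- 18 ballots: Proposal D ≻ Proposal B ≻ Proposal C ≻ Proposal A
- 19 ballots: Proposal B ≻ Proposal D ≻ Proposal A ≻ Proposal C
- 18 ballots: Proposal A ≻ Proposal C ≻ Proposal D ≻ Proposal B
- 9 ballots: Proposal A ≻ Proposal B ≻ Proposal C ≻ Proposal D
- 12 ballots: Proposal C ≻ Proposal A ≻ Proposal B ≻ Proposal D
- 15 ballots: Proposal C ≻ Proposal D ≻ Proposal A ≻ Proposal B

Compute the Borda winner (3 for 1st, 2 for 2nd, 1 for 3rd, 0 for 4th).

Proposal A: 18×0 + 19×1 + 18×3 + 9×3 + 12×2 + 15×1 = 139
Proposal B: 18×2 + 19×3 + 18×0 + 9×2 + 12×1 + 15×0 = 123
Proposal C: 18×1 + 19×0 + 18×2 + 9×1 + 12×3 + 15×3 = 144
Proposal D: 18×3 + 19×2 + 18×1 + 9×0 + 12×0 + 15×2 = 140

Proposal C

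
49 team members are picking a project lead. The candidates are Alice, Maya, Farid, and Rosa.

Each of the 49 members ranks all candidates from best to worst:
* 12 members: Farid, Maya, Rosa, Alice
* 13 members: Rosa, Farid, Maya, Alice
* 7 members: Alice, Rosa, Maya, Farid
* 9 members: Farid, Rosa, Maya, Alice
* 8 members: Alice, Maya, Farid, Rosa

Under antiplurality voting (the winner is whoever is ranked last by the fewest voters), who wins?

Maya

Last-place votes: Alice 34, Maya 0, Farid 7, Rosa 8.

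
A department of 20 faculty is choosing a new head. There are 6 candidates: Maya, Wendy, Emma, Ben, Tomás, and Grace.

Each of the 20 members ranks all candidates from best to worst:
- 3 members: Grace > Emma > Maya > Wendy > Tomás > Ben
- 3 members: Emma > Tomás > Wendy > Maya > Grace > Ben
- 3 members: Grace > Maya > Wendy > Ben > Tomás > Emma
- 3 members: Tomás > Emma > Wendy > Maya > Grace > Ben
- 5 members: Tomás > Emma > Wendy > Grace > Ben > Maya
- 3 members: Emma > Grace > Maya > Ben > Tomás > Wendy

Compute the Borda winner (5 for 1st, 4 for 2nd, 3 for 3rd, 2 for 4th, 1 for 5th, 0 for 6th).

Emma

Maya: 3×3 + 3×2 + 3×4 + 3×2 + 5×0 + 3×3 = 42
Wendy: 3×2 + 3×3 + 3×3 + 3×3 + 5×3 + 3×0 = 48
Emma: 3×4 + 3×5 + 3×0 + 3×4 + 5×4 + 3×5 = 74
Ben: 3×0 + 3×0 + 3×2 + 3×0 + 5×1 + 3×2 = 17
Tomás: 3×1 + 3×4 + 3×1 + 3×5 + 5×5 + 3×1 = 61
Grace: 3×5 + 3×1 + 3×5 + 3×1 + 5×2 + 3×4 = 58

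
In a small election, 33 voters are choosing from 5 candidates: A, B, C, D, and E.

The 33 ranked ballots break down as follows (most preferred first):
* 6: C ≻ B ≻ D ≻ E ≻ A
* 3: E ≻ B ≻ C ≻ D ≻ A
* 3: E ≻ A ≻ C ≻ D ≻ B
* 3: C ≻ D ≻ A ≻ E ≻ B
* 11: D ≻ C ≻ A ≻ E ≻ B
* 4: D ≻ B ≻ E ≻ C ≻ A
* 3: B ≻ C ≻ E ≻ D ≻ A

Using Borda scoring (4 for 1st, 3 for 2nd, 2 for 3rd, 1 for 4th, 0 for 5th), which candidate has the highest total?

A: 6×0 + 3×0 + 3×3 + 3×2 + 11×2 + 4×0 + 3×0 = 37
B: 6×3 + 3×3 + 3×0 + 3×0 + 11×0 + 4×3 + 3×4 = 51
C: 6×4 + 3×2 + 3×2 + 3×4 + 11×3 + 4×1 + 3×3 = 94
D: 6×2 + 3×1 + 3×1 + 3×3 + 11×4 + 4×4 + 3×1 = 90
E: 6×1 + 3×4 + 3×4 + 3×1 + 11×1 + 4×2 + 3×2 = 58

C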